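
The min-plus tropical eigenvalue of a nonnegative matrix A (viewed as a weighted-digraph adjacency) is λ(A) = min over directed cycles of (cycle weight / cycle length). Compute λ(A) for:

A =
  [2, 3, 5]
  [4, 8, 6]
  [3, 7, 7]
λ(A) = 2

Enumerate directed cycles and compute their means (weight / length). Sample:
  cycle 0 → 0: weight = 2, length = 1, mean = 2/1 ≈ 2.000
  cycle 1 → 1: weight = 8, length = 1, mean = 8/1 ≈ 8.000
  cycle 2 → 2: weight = 7, length = 1, mean = 7/1 ≈ 7.000
  cycle 0 → 1 → 0: weight = 7, length = 2, mean = 7/2 ≈ 3.500
  cycle 0 → 2 → 0: weight = 8, length = 2, mean = 8/2 ≈ 4.000
  cycle 1 → 0 → 1: weight = 7, length = 2, mean = 7/2 ≈ 3.500
Minimum mean = 2.000, attained e.g. along the cycle 0 → 0 with weight 2 and length 1. So λ(A) = 2/1 = 2.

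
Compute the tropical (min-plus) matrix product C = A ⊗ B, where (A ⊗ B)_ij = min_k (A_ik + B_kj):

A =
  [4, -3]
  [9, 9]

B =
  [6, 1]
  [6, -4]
A ⊗ B =
  [3, -7]
  [15, 5]

Apply the min-plus product entry-by-entry:
  C[0][0] = min over k of (A[0][0] + B[0][0] = 4 + 6 = 10, A[0][1] + B[1][0] = -3 + 6 = 3) = 3 (attained at k = 1)
  C[0][1] = min over k of (A[0][0] + B[0][1] = 4 + 1 = 5, A[0][1] + B[1][1] = -3 + -4 = -7) = -7 (attained at k = 1)
  C[1][0] = min over k of (A[1][0] + B[0][0] = 9 + 6 = 15, A[1][1] + B[1][0] = 9 + 6 = 15) = 15 (attained at k = 0)
  C[1][1] = min over k of (A[1][0] + B[0][1] = 9 + 1 = 10, A[1][1] + B[1][1] = 9 + -4 = 5) = 5 (attained at k = 1)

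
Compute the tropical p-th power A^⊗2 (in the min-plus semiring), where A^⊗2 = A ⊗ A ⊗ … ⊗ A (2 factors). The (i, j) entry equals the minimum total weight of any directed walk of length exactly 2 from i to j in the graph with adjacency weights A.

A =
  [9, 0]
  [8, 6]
A^⊗2 =
  [8, 6]
  [14, 8]

Each entry (A^⊗2)_ij equals the minimum over all length-2 walks i = v_0 → v_1 → … → v_2 = j of Σ_t A[v_t][v_{t+1}]. For example, for (i, j) = (0, 1) we minimise over 2 possible intermediate vertex sequences; the minimum is 6, attained along the walk 0 → 1 → 1.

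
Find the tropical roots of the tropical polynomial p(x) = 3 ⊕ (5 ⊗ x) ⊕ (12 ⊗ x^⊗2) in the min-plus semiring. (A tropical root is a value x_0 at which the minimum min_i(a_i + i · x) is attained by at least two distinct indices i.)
Roots: {-7, -2}

Each tropical root is a break point of the lower envelope of the lines y = a_i + i · x (there are 3 lines, with slopes 0, 1, ..., 2). Only the lines that attain the minimum somewhere contribute to roots; other lines are dominated. Here the surviving (envelope) indices are i = 2, i = 1, i = 0.
Intersections between consecutive envelope lines give the roots: for adjacent envelope indices i < j the intersection is x = (a_i − a_j) / (j − i). Reading off the sorted break points: {-7, -2}.
Verification: at each break x_0, at least two indices attain the minimum of min_i(a_i + i · x_0).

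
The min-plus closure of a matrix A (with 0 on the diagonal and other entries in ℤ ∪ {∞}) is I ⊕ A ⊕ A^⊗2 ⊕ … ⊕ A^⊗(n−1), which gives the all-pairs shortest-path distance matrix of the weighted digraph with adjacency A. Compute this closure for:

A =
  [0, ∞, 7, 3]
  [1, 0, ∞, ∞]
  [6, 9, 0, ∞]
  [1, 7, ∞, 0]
Closure =
  [0, 10, 7, 3]
  [1, 0, 8, 4]
  [6, 9, 0, 9]
  [1, 7, 8, 0]

This is the Floyd-Warshall all-pairs shortest-path computation. For each intermediate vertex k = 0, 1, …, 3, update dist[i][j] ← min(dist[i][j], dist[i][k] + dist[k][j]). The final matrix gives, for each (i, j), the minimum total weight of any directed path from i to j (possibly empty when i = j).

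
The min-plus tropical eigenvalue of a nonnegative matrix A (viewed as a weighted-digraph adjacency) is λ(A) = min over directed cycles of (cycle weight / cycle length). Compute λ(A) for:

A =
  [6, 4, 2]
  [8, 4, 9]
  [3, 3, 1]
λ(A) = 1

Enumerate directed cycles and compute their means (weight / length). Sample:
  cycle 0 → 0: weight = 6, length = 1, mean = 6/1 ≈ 6.000
  cycle 1 → 1: weight = 4, length = 1, mean = 4/1 ≈ 4.000
  cycle 2 → 2: weight = 1, length = 1, mean = 1/1 ≈ 1.000
  cycle 0 → 1 → 0: weight = 12, length = 2, mean = 12/2 ≈ 6.000
  cycle 0 → 2 → 0: weight = 5, length = 2, mean = 5/2 ≈ 2.500
  cycle 1 → 0 → 1: weight = 12, length = 2, mean = 12/2 ≈ 6.000
Minimum mean = 1.000, attained e.g. along the cycle 2 → 2 with weight 1 and length 1. So λ(A) = 1/1 = 1.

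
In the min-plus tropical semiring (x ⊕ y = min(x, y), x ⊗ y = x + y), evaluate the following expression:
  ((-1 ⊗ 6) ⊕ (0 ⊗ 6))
((-1 ⊗ 6) ⊕ (0 ⊗ 6)) = 5

Expand innermost to outermost. Recall ⊕ takes the minimum of its arguments and ⊗ takes their sum. Working out the expression ((-1 ⊗ 6) ⊕ (0 ⊗ 6)) gives 5.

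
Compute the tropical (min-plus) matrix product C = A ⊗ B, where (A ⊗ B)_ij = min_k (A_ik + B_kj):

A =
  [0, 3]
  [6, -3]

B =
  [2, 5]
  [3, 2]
A ⊗ B =
  [2, 5]
  [0, -1]

Apply the min-plus product entry-by-entry:
  C[0][0] = min over k of (A[0][0] + B[0][0] = 0 + 2 = 2, A[0][1] + B[1][0] = 3 + 3 = 6) = 2 (attained at k = 0)
  C[0][1] = min over k of (A[0][0] + B[0][1] = 0 + 5 = 5, A[0][1] + B[1][1] = 3 + 2 = 5) = 5 (attained at k = 0)
  C[1][0] = min over k of (A[1][0] + B[0][0] = 6 + 2 = 8, A[1][1] + B[1][0] = -3 + 3 = 0) = 0 (attained at k = 1)
  C[1][1] = min over k of (A[1][0] + B[0][1] = 6 + 5 = 11, A[1][1] + B[1][1] = -3 + 2 = -1) = -1 (attained at k = 1)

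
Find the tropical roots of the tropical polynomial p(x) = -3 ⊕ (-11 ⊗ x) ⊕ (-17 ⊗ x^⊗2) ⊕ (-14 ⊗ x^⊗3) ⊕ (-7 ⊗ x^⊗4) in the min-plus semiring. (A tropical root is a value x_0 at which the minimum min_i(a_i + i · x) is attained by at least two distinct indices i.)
Roots: {-7, -3, 6, 8}

Each tropical root is a break point of the lower envelope of the lines y = a_i + i · x (there are 5 lines, with slopes 0, 1, ..., 4). Only the lines that attain the minimum somewhere contribute to roots; other lines are dominated. Here the surviving (envelope) indices are i = 4, i = 3, i = 2, i = 1, i = 0.
Intersections between consecutive envelope lines give the roots: for adjacent envelope indices i < j the intersection is x = (a_i − a_j) / (j − i). Reading off the sorted break points: {-7, -3, 6, 8}.
Verification: at each break x_0, at least two indices attain the minimum of min_i(a_i + i · x_0).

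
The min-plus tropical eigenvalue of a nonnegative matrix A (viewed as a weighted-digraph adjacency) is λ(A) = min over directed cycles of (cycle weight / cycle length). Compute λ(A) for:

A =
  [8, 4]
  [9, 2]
λ(A) = 2

Enumerate directed cycles and compute their means (weight / length). Sample:
  cycle 0 → 0: weight = 8, length = 1, mean = 8/1 ≈ 8.000
  cycle 1 → 1: weight = 2, length = 1, mean = 2/1 ≈ 2.000
  cycle 0 → 1 → 0: weight = 13, length = 2, mean = 13/2 ≈ 6.500
  cycle 1 → 0 → 1: weight = 13, length = 2, mean = 13/2 ≈ 6.500
Minimum mean = 2.000, attained e.g. along the cycle 1 → 1 with weight 2 and length 1. So λ(A) = 2/1 = 2.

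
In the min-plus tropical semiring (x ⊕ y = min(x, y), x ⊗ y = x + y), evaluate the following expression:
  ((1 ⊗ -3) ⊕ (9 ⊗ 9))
((1 ⊗ -3) ⊕ (9 ⊗ 9)) = -2

Expand innermost to outermost. Recall ⊕ takes the minimum of its arguments and ⊗ takes their sum. Working out the expression ((1 ⊗ -3) ⊕ (9 ⊗ 9)) gives -2.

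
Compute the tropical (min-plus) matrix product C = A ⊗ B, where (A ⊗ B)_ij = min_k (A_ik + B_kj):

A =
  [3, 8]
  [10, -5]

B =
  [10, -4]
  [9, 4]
A ⊗ B =
  [13, -1]
  [4, -1]

Apply the min-plus product entry-by-entry:
  C[0][0] = min over k of (A[0][0] + B[0][0] = 3 + 10 = 13, A[0][1] + B[1][0] = 8 + 9 = 17) = 13 (attained at k = 0)
  C[0][1] = min over k of (A[0][0] + B[0][1] = 3 + -4 = -1, A[0][1] + B[1][1] = 8 + 4 = 12) = -1 (attained at k = 0)
  C[1][0] = min over k of (A[1][0] + B[0][0] = 10 + 10 = 20, A[1][1] + B[1][0] = -5 + 9 = 4) = 4 (attained at k = 1)
  C[1][1] = min over k of (A[1][0] + B[0][1] = 10 + -4 = 6, A[1][1] + B[1][1] = -5 + 4 = -1) = -1 (attained at k = 1)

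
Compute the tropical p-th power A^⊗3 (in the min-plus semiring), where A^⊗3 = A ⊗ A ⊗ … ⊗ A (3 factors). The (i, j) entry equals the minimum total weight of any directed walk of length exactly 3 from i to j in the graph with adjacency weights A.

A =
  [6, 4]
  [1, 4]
A^⊗3 =
  [9, 9]
  [6, 9]

Each entry (A^⊗3)_ij equals the minimum over all length-3 walks i = v_0 → v_1 → … → v_3 = j of Σ_t A[v_t][v_{t+1}]. For example, for (i, j) = (0, 1) we minimise over 4 possible intermediate vertex sequences; the minimum is 9, attained along the walk 0 → 1 → 0 → 1.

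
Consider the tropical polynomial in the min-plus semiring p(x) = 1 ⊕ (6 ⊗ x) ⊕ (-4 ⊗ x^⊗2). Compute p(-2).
p(-2) = -8

A tropical monomial a ⊗ x^⊗i evaluates to a + i · x. Evaluating each term at x = -2:
  Term 0 contributes 1 + 0 · -2 = 1
  Term 1 contributes 6 + 1 · -2 = 4
  Term 2 contributes -4 + 2 · -2 = -8
p(-2) = ⊕ of these = min[1, 4, -8] = -8.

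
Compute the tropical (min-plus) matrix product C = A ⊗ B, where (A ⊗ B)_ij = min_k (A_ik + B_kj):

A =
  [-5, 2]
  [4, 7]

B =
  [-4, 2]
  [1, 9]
A ⊗ B =
  [-9, -3]
  [0, 6]

Apply the min-plus product entry-by-entry:
  C[0][0] = min over k of (A[0][0] + B[0][0] = -5 + -4 = -9, A[0][1] + B[1][0] = 2 + 1 = 3) = -9 (attained at k = 0)
  C[0][1] = min over k of (A[0][0] + B[0][1] = -5 + 2 = -3, A[0][1] + B[1][1] = 2 + 9 = 11) = -3 (attained at k = 0)
  C[1][0] = min over k of (A[1][0] + B[0][0] = 4 + -4 = 0, A[1][1] + B[1][0] = 7 + 1 = 8) = 0 (attained at k = 0)
  C[1][1] = min over k of (A[1][0] + B[0][1] = 4 + 2 = 6, A[1][1] + B[1][1] = 7 + 9 = 16) = 6 (attained at k = 0)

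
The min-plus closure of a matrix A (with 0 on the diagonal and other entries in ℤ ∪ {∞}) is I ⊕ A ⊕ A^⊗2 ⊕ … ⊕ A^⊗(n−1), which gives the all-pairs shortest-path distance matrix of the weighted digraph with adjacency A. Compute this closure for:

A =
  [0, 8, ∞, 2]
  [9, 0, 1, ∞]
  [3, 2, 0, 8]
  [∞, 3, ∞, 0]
Closure =
  [0, 5, 6, 2]
  [4, 0, 1, 6]
  [3, 2, 0, 5]
  [7, 3, 4, 0]

This is the Floyd-Warshall all-pairs shortest-path computation. For each intermediate vertex k = 0, 1, …, 3, update dist[i][j] ← min(dist[i][j], dist[i][k] + dist[k][j]). The final matrix gives, for each (i, j), the minimum total weight of any directed path from i to j (possibly empty when i = j).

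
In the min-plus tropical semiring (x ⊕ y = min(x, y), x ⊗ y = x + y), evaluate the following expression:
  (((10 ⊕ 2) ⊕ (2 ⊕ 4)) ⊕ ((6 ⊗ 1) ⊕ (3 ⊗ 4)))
(((10 ⊕ 2) ⊕ (2 ⊕ 4)) ⊕ ((6 ⊗ 1) ⊕ (3 ⊗ 4))) = 2

Expand innermost to outermost. Recall ⊕ takes the minimum of its arguments and ⊗ takes their sum. Working out the expression (((10 ⊕ 2) ⊕ (2 ⊕ 4)) ⊕ ((6 ⊗ 1) ⊕ (3 ⊗ 4))) gives 2.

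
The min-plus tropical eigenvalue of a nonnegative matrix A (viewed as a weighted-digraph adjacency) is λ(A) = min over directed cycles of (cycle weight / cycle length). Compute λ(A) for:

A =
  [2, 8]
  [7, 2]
λ(A) = 2

Enumerate directed cycles and compute their means (weight / length). Sample:
  cycle 0 → 0: weight = 2, length = 1, mean = 2/1 ≈ 2.000
  cycle 1 → 1: weight = 2, length = 1, mean = 2/1 ≈ 2.000
  cycle 0 → 1 → 0: weight = 15, length = 2, mean = 15/2 ≈ 7.500
  cycle 1 → 0 → 1: weight = 15, length = 2, mean = 15/2 ≈ 7.500
Minimum mean = 2.000, attained e.g. along the cycle 0 → 0 with weight 2 and length 1. So λ(A) = 2/1 = 2.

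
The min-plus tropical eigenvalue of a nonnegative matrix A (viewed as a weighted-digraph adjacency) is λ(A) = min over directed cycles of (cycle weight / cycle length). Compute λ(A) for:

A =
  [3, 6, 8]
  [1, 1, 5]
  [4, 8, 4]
λ(A) = 1

Enumerate directed cycles and compute their means (weight / length). Sample:
  cycle 0 → 0: weight = 3, length = 1, mean = 3/1 ≈ 3.000
  cycle 1 → 1: weight = 1, length = 1, mean = 1/1 ≈ 1.000
  cycle 2 → 2: weight = 4, length = 1, mean = 4/1 ≈ 4.000
  cycle 0 → 1 → 0: weight = 7, length = 2, mean = 7/2 ≈ 3.500
  cycle 0 → 2 → 0: weight = 12, length = 2, mean = 12/2 ≈ 6.000
  cycle 1 → 0 → 1: weight = 7, length = 2, mean = 7/2 ≈ 3.500
Minimum mean = 1.000, attained e.g. along the cycle 1 → 1 with weight 1 and length 1. So λ(A) = 1/1 = 1.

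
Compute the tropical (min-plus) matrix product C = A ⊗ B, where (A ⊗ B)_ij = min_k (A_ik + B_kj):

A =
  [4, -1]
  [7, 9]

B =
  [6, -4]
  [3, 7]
A ⊗ B =
  [2, 0]
  [12, 3]

Apply the min-plus product entry-by-entry:
  C[0][0] = min over k of (A[0][0] + B[0][0] = 4 + 6 = 10, A[0][1] + B[1][0] = -1 + 3 = 2) = 2 (attained at k = 1)
  C[0][1] = min over k of (A[0][0] + B[0][1] = 4 + -4 = 0, A[0][1] + B[1][1] = -1 + 7 = 6) = 0 (attained at k = 0)
  C[1][0] = min over k of (A[1][0] + B[0][0] = 7 + 6 = 13, A[1][1] + B[1][0] = 9 + 3 = 12) = 12 (attained at k = 1)
  C[1][1] = min over k of (A[1][0] + B[0][1] = 7 + -4 = 3, A[1][1] + B[1][1] = 9 + 7 = 16) = 3 (attained at k = 0)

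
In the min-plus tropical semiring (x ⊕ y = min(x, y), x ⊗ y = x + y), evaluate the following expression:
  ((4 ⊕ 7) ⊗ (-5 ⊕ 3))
((4 ⊕ 7) ⊗ (-5 ⊕ 3)) = -1

Expand innermost to outermost. Recall ⊕ takes the minimum of its arguments and ⊗ takes their sum. Working out the expression ((4 ⊕ 7) ⊗ (-5 ⊕ 3)) gives -1.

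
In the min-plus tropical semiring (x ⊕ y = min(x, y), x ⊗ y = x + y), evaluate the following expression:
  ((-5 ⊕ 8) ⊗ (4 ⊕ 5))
((-5 ⊕ 8) ⊗ (4 ⊕ 5)) = -1

Expand innermost to outermost. Recall ⊕ takes the minimum of its arguments and ⊗ takes their sum. Working out the expression ((-5 ⊕ 8) ⊗ (4 ⊕ 5)) gives -1.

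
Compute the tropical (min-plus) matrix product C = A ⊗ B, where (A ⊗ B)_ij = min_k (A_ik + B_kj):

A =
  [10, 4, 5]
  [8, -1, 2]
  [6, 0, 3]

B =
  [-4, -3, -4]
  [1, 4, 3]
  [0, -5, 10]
A ⊗ B =
  [5, 0, 6]
  [0, -3, 2]
  [1, -2, 2]

Apply the min-plus product entry-by-entry:
  C[0][0] = min over k of (A[0][0] + B[0][0] = 10 + -4 = 6, A[0][1] + B[1][0] = 4 + 1 = 5, A[0][2] + B[2][0] = 5 + 0 = 5) = 5 (attained at k = 1)
  C[0][1] = min over k of (A[0][0] + B[0][1] = 10 + -3 = 7, A[0][1] + B[1][1] = 4 + 4 = 8, A[0][2] + B[2][1] = 5 + -5 = 0) = 0 (attained at k = 2)
  C[0][2] = min over k of (A[0][0] + B[0][2] = 10 + -4 = 6, A[0][1] + B[1][2] = 4 + 3 = 7, A[0][2] + B[2][2] = 5 + 10 = 15) = 6 (attained at k = 0)
  C[1][0] = min over k of (A[1][0] + B[0][0] = 8 + -4 = 4, A[1][1] + B[1][0] = -1 + 1 = 0, A[1][2] + B[2][0] = 2 + 0 = 2) = 0 (attained at k = 1)
  C[1][1] = min over k of (A[1][0] + B[0][1] = 8 + -3 = 5, A[1][1] + B[1][1] = -1 + 4 = 3, A[1][2] + B[2][1] = 2 + -5 = -3) = -3 (attained at k = 2)
  C[1][2] = min over k of (A[1][0] + B[0][2] = 8 + -4 = 4, A[1][1] + B[1][2] = -1 + 3 = 2, A[1][2] + B[2][2] = 2 + 10 = 12) = 2 (attained at k = 1)
  C[2][0] = min over k of (A[2][0] + B[0][0] = 6 + -4 = 2, A[2][1] + B[1][0] = 0 + 1 = 1, A[2][2] + B[2][0] = 3 + 0 = 3) = 1 (attained at k = 1)
  C[2][1] = min over k of (A[2][0] + B[0][1] = 6 + -3 = 3, A[2][1] + B[1][1] = 0 + 4 = 4, A[2][2] + B[2][1] = 3 + -5 = -2) = -2 (attained at k = 2)
  C[2][2] = min over k of (A[2][0] + B[0][2] = 6 + -4 = 2, A[2][1] + B[1][2] = 0 + 3 = 3, A[2][2] + B[2][2] = 3 + 10 = 13) = 2 (attained at k = 0)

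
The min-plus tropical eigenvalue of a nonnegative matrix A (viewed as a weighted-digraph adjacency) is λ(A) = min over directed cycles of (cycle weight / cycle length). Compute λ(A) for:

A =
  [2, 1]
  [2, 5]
λ(A) = 3/2

Enumerate directed cycles and compute their means (weight / length). Sample:
  cycle 0 → 0: weight = 2, length = 1, mean = 2/1 ≈ 2.000
  cycle 1 → 1: weight = 5, length = 1, mean = 5/1 ≈ 5.000
  cycle 0 → 1 → 0: weight = 3, length = 2, mean = 3/2 ≈ 1.500
  cycle 1 → 0 → 1: weight = 3, length = 2, mean = 3/2 ≈ 1.500
Minimum mean = 1.500, attained e.g. along the cycle 0 → 1 → 0 with weight 3 and length 2. So λ(A) = 3/2 = 3/2.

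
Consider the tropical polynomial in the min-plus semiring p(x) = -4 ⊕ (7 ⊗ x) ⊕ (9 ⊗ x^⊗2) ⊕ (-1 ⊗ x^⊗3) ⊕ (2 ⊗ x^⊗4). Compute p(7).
p(7) = -4

A tropical monomial a ⊗ x^⊗i evaluates to a + i · x. Evaluating each term at x = 7:
  Term 0 contributes -4 + 0 · 7 = -4
  Term 1 contributes 7 + 1 · 7 = 14
  Term 2 contributes 9 + 2 · 7 = 23
  Term 3 contributes -1 + 3 · 7 = 20
  Term 4 contributes 2 + 4 · 7 = 30
p(7) = ⊕ of these = min[-4, 14, 23, 20, 30] = -4.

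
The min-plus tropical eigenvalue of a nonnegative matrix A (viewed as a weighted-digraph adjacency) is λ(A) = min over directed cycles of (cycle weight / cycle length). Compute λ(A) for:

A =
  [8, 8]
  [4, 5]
λ(A) = 5

Enumerate directed cycles and compute their means (weight / length). Sample:
  cycle 0 → 0: weight = 8, length = 1, mean = 8/1 ≈ 8.000
  cycle 1 → 1: weight = 5, length = 1, mean = 5/1 ≈ 5.000
  cycle 0 → 1 → 0: weight = 12, length = 2, mean = 12/2 ≈ 6.000
  cycle 1 → 0 → 1: weight = 12, length = 2, mean = 12/2 ≈ 6.000
Minimum mean = 5.000, attained e.g. along the cycle 1 → 1 with weight 5 and length 1. So λ(A) = 5/1 = 5.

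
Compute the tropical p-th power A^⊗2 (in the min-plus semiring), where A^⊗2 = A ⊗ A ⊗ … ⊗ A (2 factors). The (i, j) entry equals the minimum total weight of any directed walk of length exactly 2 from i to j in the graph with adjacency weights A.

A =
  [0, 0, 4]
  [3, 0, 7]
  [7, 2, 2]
A^⊗2 =
  [0, 0, 4]
  [3, 0, 7]
  [5, 2, 4]

Each entry (A^⊗2)_ij equals the minimum over all length-2 walks i = v_0 → v_1 → … → v_2 = j of Σ_t A[v_t][v_{t+1}]. For example, for (i, j) = (0, 2) we minimise over 3 possible intermediate vertex sequences; the minimum is 4, attained along the walk 0 → 0 → 2.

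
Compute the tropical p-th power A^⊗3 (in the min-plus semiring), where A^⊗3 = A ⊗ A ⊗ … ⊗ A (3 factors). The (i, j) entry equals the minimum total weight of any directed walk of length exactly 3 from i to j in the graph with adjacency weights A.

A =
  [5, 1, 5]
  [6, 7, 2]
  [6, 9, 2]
A^⊗3 =
  [9, 8, 5]
  [10, 9, 6]
  [10, 9, 6]

Each entry (A^⊗3)_ij equals the minimum over all length-3 walks i = v_0 → v_1 → … → v_3 = j of Σ_t A[v_t][v_{t+1}]. For example, for (i, j) = (0, 2) we minimise over 9 possible intermediate vertex sequences; the minimum is 5, attained along the walk 0 → 1 → 2 → 2.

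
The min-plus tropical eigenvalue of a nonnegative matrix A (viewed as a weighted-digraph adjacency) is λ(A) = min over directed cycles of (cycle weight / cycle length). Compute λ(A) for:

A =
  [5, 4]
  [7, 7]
λ(A) = 5

Enumerate directed cycles and compute their means (weight / length). Sample:
  cycle 0 → 0: weight = 5, length = 1, mean = 5/1 ≈ 5.000
  cycle 1 → 1: weight = 7, length = 1, mean = 7/1 ≈ 7.000
  cycle 0 → 1 → 0: weight = 11, length = 2, mean = 11/2 ≈ 5.500
  cycle 1 → 0 → 1: weight = 11, length = 2, mean = 11/2 ≈ 5.500
Minimum mean = 5.000, attained e.g. along the cycle 0 → 0 with weight 5 and length 1. So λ(A) = 5/1 = 5.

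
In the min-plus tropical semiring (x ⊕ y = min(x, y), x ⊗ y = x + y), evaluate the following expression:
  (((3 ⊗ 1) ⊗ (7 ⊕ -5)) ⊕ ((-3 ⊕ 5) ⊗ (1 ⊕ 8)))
(((3 ⊗ 1) ⊗ (7 ⊕ -5)) ⊕ ((-3 ⊕ 5) ⊗ (1 ⊕ 8))) = -2

Expand innermost to outermost. Recall ⊕ takes the minimum of its arguments and ⊗ takes their sum. Working out the expression (((3 ⊗ 1) ⊗ (7 ⊕ -5)) ⊕ ((-3 ⊕ 5) ⊗ (1 ⊕ 8))) gives -2.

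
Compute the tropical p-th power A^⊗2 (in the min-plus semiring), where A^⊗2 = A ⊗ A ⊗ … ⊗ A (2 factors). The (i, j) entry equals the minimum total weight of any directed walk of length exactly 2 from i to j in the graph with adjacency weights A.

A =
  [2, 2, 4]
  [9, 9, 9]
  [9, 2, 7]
A^⊗2 =
  [4, 4, 6]
  [11, 11, 13]
  [11, 9, 11]

Each entry (A^⊗2)_ij equals the minimum over all length-2 walks i = v_0 → v_1 → … → v_2 = j of Σ_t A[v_t][v_{t+1}]. For example, for (i, j) = (0, 2) we minimise over 3 possible intermediate vertex sequences; the minimum is 6, attained along the walk 0 → 0 → 2.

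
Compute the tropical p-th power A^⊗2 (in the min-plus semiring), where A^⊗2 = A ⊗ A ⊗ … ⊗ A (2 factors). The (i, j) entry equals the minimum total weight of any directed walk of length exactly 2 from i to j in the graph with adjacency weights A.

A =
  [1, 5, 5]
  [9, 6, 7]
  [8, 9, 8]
A^⊗2 =
  [2, 6, 6]
  [10, 12, 13]
  [9, 13, 13]

Each entry (A^⊗2)_ij equals the minimum over all length-2 walks i = v_0 → v_1 → … → v_2 = j of Σ_t A[v_t][v_{t+1}]. For example, for (i, j) = (0, 2) we minimise over 3 possible intermediate vertex sequences; the minimum is 6, attained along the walk 0 → 0 → 2.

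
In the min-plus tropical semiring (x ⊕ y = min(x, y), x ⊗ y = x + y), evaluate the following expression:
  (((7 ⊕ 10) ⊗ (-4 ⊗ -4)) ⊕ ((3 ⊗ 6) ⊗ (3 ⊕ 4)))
(((7 ⊕ 10) ⊗ (-4 ⊗ -4)) ⊕ ((3 ⊗ 6) ⊗ (3 ⊕ 4))) = -1

Expand innermost to outermost. Recall ⊕ takes the minimum of its arguments and ⊗ takes their sum. Working out the expression (((7 ⊕ 10) ⊗ (-4 ⊗ -4)) ⊕ ((3 ⊗ 6) ⊗ (3 ⊕ 4))) gives -1.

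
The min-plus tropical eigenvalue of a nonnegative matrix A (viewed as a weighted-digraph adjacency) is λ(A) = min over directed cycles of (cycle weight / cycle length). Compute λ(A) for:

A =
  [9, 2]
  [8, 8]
λ(A) = 5

Enumerate directed cycles and compute their means (weight / length). Sample:
  cycle 0 → 0: weight = 9, length = 1, mean = 9/1 ≈ 9.000
  cycle 1 → 1: weight = 8, length = 1, mean = 8/1 ≈ 8.000
  cycle 0 → 1 → 0: weight = 10, length = 2, mean = 10/2 ≈ 5.000
  cycle 1 → 0 → 1: weight = 10, length = 2, mean = 10/2 ≈ 5.000
Minimum mean = 5.000, attained e.g. along the cycle 0 → 1 → 0 with weight 10 and length 2. So λ(A) = 10/2 = 5.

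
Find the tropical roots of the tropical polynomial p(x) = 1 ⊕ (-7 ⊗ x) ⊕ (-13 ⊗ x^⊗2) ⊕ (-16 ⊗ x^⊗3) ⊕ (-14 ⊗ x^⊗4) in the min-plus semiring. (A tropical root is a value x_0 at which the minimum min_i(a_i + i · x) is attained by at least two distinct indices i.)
Roots: {-2, 3, 6, 8}

Each tropical root is a break point of the lower envelope of the lines y = a_i + i · x (there are 5 lines, with slopes 0, 1, ..., 4). Only the lines that attain the minimum somewhere contribute to roots; other lines are dominated. Here the surviving (envelope) indices are i = 4, i = 3, i = 2, i = 1, i = 0.
Intersections between consecutive envelope lines give the roots: for adjacent envelope indices i < j the intersection is x = (a_i − a_j) / (j − i). Reading off the sorted break points: {-2, 3, 6, 8}.
Verification: at each break x_0, at least two indices attain the minimum of min_i(a_i + i · x_0).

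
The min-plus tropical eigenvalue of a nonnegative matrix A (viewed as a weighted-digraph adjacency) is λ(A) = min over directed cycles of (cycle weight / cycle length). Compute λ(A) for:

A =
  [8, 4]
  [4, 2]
λ(A) = 2

Enumerate directed cycles and compute their means (weight / length). Sample:
  cycle 0 → 0: weight = 8, length = 1, mean = 8/1 ≈ 8.000
  cycle 1 → 1: weight = 2, length = 1, mean = 2/1 ≈ 2.000
  cycle 0 → 1 → 0: weight = 8, length = 2, mean = 8/2 ≈ 4.000
  cycle 1 → 0 → 1: weight = 8, length = 2, mean = 8/2 ≈ 4.000
Minimum mean = 2.000, attained e.g. along the cycle 1 → 1 with weight 2 and length 1. So λ(A) = 2/1 = 2.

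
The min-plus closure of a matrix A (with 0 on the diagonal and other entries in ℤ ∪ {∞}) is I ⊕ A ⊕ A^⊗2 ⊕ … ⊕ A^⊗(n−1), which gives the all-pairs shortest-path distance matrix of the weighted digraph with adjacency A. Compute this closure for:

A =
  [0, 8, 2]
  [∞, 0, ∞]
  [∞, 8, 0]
Closure =
  [0, 8, 2]
  [∞, 0, ∞]
  [∞, 8, 0]

This is the Floyd-Warshall all-pairs shortest-path computation. For each intermediate vertex k = 0, 1, …, 2, update dist[i][j] ← min(dist[i][j], dist[i][k] + dist[k][j]). The final matrix gives, for each (i, j), the minimum total weight of any directed path from i to j (possibly empty when i = j).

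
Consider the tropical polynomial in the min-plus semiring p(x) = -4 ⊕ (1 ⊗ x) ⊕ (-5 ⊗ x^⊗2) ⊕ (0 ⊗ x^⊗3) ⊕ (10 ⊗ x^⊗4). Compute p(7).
p(7) = -4

A tropical monomial a ⊗ x^⊗i evaluates to a + i · x. Evaluating each term at x = 7:
  Term 0 contributes -4 + 0 · 7 = -4
  Term 1 contributes 1 + 1 · 7 = 8
  Term 2 contributes -5 + 2 · 7 = 9
  Term 3 contributes 0 + 3 · 7 = 21
  Term 4 contributes 10 + 4 · 7 = 38
p(7) = ⊕ of these = min[-4, 8, 9, 21, 38] = -4.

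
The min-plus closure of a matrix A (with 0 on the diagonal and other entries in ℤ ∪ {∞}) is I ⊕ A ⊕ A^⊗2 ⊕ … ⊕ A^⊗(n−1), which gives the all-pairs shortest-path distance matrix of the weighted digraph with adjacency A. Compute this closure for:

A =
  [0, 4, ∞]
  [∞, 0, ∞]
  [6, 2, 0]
Closure =
  [0, 4, ∞]
  [∞, 0, ∞]
  [6, 2, 0]

This is the Floyd-Warshall all-pairs shortest-path computation. For each intermediate vertex k = 0, 1, …, 2, update dist[i][j] ← min(dist[i][j], dist[i][k] + dist[k][j]). The final matrix gives, for each (i, j), the minimum total weight of any directed path from i to j (possibly empty when i = j).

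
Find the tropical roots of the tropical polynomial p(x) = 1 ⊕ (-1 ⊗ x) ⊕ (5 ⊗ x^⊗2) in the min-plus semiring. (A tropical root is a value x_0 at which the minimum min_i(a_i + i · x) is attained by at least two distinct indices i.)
Roots: {-6, 2}

Each tropical root is a break point of the lower envelope of the lines y = a_i + i · x (there are 3 lines, with slopes 0, 1, ..., 2). Only the lines that attain the minimum somewhere contribute to roots; other lines are dominated. Here the surviving (envelope) indices are i = 2, i = 1, i = 0.
Intersections between consecutive envelope lines give the roots: for adjacent envelope indices i < j the intersection is x = (a_i − a_j) / (j − i). Reading off the sorted break points: {-6, 2}.
Verification: at each break x_0, at least two indices attain the minimum of min_i(a_i + i · x_0).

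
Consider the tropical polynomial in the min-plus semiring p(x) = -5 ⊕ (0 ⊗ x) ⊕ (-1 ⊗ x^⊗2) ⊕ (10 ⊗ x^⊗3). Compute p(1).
p(1) = -5

A tropical monomial a ⊗ x^⊗i evaluates to a + i · x. Evaluating each term at x = 1:
  Term 0 contributes -5 + 0 · 1 = -5
  Term 1 contributes 0 + 1 · 1 = 1
  Term 2 contributes -1 + 2 · 1 = 1
  Term 3 contributes 10 + 3 · 1 = 13
p(1) = ⊕ of these = min[-5, 1, 1, 13] = -5.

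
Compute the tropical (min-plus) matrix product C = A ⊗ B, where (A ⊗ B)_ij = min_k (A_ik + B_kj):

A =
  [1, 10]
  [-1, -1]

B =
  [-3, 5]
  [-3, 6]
A ⊗ B =
  [-2, 6]
  [-4, 4]

Apply the min-plus product entry-by-entry:
  C[0][0] = min over k of (A[0][0] + B[0][0] = 1 + -3 = -2, A[0][1] + B[1][0] = 10 + -3 = 7) = -2 (attained at k = 0)
  C[0][1] = min over k of (A[0][0] + B[0][1] = 1 + 5 = 6, A[0][1] + B[1][1] = 10 + 6 = 16) = 6 (attained at k = 0)
  C[1][0] = min over k of (A[1][0] + B[0][0] = -1 + -3 = -4, A[1][1] + B[1][0] = -1 + -3 = -4) = -4 (attained at k = 0)
  C[1][1] = min over k of (A[1][0] + B[0][1] = -1 + 5 = 4, A[1][1] + B[1][1] = -1 + 6 = 5) = 4 (attained at k = 0)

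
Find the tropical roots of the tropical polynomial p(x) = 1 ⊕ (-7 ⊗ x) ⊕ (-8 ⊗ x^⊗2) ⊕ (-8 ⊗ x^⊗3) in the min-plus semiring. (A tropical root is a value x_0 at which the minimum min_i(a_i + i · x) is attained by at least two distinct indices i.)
Roots: {0, 1, 8}

Each tropical root is a break point of the lower envelope of the lines y = a_i + i · x (there are 4 lines, with slopes 0, 1, ..., 3). Only the lines that attain the minimum somewhere contribute to roots; other lines are dominated. Here the surviving (envelope) indices are i = 3, i = 2, i = 1, i = 0.
Intersections between consecutive envelope lines give the roots: for adjacent envelope indices i < j the intersection is x = (a_i − a_j) / (j − i). Reading off the sorted break points: {0, 1, 8}.
Verification: at each break x_0, at least two indices attain the minimum of min_i(a_i + i · x_0).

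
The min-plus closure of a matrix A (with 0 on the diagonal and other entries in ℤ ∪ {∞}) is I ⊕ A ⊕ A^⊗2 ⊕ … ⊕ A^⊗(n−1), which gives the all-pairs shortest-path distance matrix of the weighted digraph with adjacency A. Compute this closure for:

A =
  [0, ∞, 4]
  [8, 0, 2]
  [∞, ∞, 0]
Closure =
  [0, ∞, 4]
  [8, 0, 2]
  [∞, ∞, 0]

This is the Floyd-Warshall all-pairs shortest-path computation. For each intermediate vertex k = 0, 1, …, 2, update dist[i][j] ← min(dist[i][j], dist[i][k] + dist[k][j]). The final matrix gives, for each (i, j), the minimum total weight of any directed path from i to j (possibly empty when i = j).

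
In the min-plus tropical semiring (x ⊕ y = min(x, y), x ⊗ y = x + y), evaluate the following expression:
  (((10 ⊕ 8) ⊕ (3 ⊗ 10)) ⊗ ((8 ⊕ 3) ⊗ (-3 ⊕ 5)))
(((10 ⊕ 8) ⊕ (3 ⊗ 10)) ⊗ ((8 ⊕ 3) ⊗ (-3 ⊕ 5))) = 8

Expand innermost to outermost. Recall ⊕ takes the minimum of its arguments and ⊗ takes their sum. Working out the expression (((10 ⊕ 8) ⊕ (3 ⊗ 10)) ⊗ ((8 ⊕ 3) ⊗ (-3 ⊕ 5))) gives 8.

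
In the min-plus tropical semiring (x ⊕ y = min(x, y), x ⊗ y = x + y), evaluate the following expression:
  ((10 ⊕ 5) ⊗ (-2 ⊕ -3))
((10 ⊕ 5) ⊗ (-2 ⊕ -3)) = 2

Expand innermost to outermost. Recall ⊕ takes the minimum of its arguments and ⊗ takes their sum. Working out the expression ((10 ⊕ 5) ⊗ (-2 ⊕ -3)) gives 2.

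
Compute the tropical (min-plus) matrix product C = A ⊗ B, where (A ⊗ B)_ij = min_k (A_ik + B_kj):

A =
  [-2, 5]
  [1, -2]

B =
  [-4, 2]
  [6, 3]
A ⊗ B =
  [-6, 0]
  [-3, 1]

Apply the min-plus product entry-by-entry:
  C[0][0] = min over k of (A[0][0] + B[0][0] = -2 + -4 = -6, A[0][1] + B[1][0] = 5 + 6 = 11) = -6 (attained at k = 0)
  C[0][1] = min over k of (A[0][0] + B[0][1] = -2 + 2 = 0, A[0][1] + B[1][1] = 5 + 3 = 8) = 0 (attained at k = 0)
  C[1][0] = min over k of (A[1][0] + B[0][0] = 1 + -4 = -3, A[1][1] + B[1][0] = -2 + 6 = 4) = -3 (attained at k = 0)
  C[1][1] = min over k of (A[1][0] + B[0][1] = 1 + 2 = 3, A[1][1] + B[1][1] = -2 + 3 = 1) = 1 (attained at k = 1)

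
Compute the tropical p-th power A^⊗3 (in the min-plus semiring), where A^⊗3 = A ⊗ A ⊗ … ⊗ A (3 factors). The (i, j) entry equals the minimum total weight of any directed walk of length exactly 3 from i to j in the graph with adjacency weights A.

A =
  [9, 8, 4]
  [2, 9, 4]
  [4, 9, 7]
A^⊗3 =
  [15, 16, 12]
  [10, 15, 12]
  [12, 17, 15]

Each entry (A^⊗3)_ij equals the minimum over all length-3 walks i = v_0 → v_1 → … → v_3 = j of Σ_t A[v_t][v_{t+1}]. For example, for (i, j) = (0, 2) we minimise over 9 possible intermediate vertex sequences; the minimum is 12, attained along the walk 0 → 2 → 0 → 2.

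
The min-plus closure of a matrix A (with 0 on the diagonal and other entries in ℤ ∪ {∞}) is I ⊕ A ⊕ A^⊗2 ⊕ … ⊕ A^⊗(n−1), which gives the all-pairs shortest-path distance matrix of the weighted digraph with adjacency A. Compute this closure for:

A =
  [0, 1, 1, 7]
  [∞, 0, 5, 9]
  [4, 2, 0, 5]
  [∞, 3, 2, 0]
Closure =
  [0, 1, 1, 6]
  [9, 0, 5, 9]
  [4, 2, 0, 5]
  [6, 3, 2, 0]

This is the Floyd-Warshall all-pairs shortest-path computation. For each intermediate vertex k = 0, 1, …, 3, update dist[i][j] ← min(dist[i][j], dist[i][k] + dist[k][j]). The final matrix gives, for each (i, j), the minimum total weight of any directed path from i to j (possibly empty when i = j).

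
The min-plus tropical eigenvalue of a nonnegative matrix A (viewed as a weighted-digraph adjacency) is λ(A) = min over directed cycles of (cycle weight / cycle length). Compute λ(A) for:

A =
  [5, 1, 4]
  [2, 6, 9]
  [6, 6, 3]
λ(A) = 3/2

Enumerate directed cycles and compute their means (weight / length). Sample:
  cycle 0 → 0: weight = 5, length = 1, mean = 5/1 ≈ 5.000
  cycle 1 → 1: weight = 6, length = 1, mean = 6/1 ≈ 6.000
  cycle 2 → 2: weight = 3, length = 1, mean = 3/1 ≈ 3.000
  cycle 0 → 1 → 0: weight = 3, length = 2, mean = 3/2 ≈ 1.500
  cycle 0 → 2 → 0: weight = 10, length = 2, mean = 10/2 ≈ 5.000
  cycle 1 → 0 → 1: weight = 3, length = 2, mean = 3/2 ≈ 1.500
Minimum mean = 1.500, attained e.g. along the cycle 0 → 1 → 0 with weight 3 and length 2. So λ(A) = 3/2 = 3/2.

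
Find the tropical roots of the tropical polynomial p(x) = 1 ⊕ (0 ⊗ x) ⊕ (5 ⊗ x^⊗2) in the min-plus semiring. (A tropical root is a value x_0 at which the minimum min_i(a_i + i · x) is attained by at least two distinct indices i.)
Roots: {-5, 1}

Each tropical root is a break point of the lower envelope of the lines y = a_i + i · x (there are 3 lines, with slopes 0, 1, ..., 2). Only the lines that attain the minimum somewhere contribute to roots; other lines are dominated. Here the surviving (envelope) indices are i = 2, i = 1, i = 0.
Intersections between consecutive envelope lines give the roots: for adjacent envelope indices i < j the intersection is x = (a_i − a_j) / (j − i). Reading off the sorted break points: {-5, 1}.
Verification: at each break x_0, at least two indices attain the minimum of min_i(a_i + i · x_0).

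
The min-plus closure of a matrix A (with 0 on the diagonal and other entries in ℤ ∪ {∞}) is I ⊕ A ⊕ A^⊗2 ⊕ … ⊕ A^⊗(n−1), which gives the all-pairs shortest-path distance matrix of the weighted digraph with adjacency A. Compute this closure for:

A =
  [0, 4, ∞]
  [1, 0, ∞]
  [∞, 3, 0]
Closure =
  [0, 4, ∞]
  [1, 0, ∞]
  [4, 3, 0]

This is the Floyd-Warshall all-pairs shortest-path computation. For each intermediate vertex k = 0, 1, …, 2, update dist[i][j] ← min(dist[i][j], dist[i][k] + dist[k][j]). The final matrix gives, for each (i, j), the minimum total weight of any directed path from i to j (possibly empty when i = j).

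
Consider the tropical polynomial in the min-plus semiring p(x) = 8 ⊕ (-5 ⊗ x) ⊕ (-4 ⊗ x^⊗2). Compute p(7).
p(7) = 2

A tropical monomial a ⊗ x^⊗i evaluates to a + i · x. Evaluating each term at x = 7:
  Term 0 contributes 8 + 0 · 7 = 8
  Term 1 contributes -5 + 1 · 7 = 2
  Term 2 contributes -4 + 2 · 7 = 10
p(7) = ⊕ of these = min[8, 2, 10] = 2.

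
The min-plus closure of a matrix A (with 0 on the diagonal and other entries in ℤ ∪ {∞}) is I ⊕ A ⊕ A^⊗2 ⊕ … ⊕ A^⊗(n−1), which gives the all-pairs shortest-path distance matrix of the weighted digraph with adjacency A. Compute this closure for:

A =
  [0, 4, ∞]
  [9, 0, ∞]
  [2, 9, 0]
Closure =
  [0, 4, ∞]
  [9, 0, ∞]
  [2, 6, 0]

This is the Floyd-Warshall all-pairs shortest-path computation. For each intermediate vertex k = 0, 1, …, 2, update dist[i][j] ← min(dist[i][j], dist[i][k] + dist[k][j]). The final matrix gives, for each (i, j), the minimum total weight of any directed path from i to j (possibly empty when i = j).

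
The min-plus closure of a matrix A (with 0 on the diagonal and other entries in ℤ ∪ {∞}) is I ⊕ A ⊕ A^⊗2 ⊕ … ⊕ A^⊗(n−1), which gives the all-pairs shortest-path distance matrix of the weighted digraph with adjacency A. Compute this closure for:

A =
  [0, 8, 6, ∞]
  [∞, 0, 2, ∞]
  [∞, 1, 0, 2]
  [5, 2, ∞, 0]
Closure =
  [0, 7, 6, 8]
  [9, 0, 2, 4]
  [7, 1, 0, 2]
  [5, 2, 4, 0]

This is the Floyd-Warshall all-pairs shortest-path computation. For each intermediate vertex k = 0, 1, …, 3, update dist[i][j] ← min(dist[i][j], dist[i][k] + dist[k][j]). The final matrix gives, for each (i, j), the minimum total weight of any directed path from i to j (possibly empty when i = j).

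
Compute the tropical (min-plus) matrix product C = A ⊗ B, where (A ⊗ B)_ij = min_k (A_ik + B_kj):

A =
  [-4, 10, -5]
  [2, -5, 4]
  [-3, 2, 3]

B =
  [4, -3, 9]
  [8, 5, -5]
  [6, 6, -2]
A ⊗ B =
  [0, -7, -7]
  [3, -1, -10]
  [1, -6, -3]

Apply the min-plus product entry-by-entry:
  C[0][0] = min over k of (A[0][0] + B[0][0] = -4 + 4 = 0, A[0][1] + B[1][0] = 10 + 8 = 18, A[0][2] + B[2][0] = -5 + 6 = 1) = 0 (attained at k = 0)
  C[0][1] = min over k of (A[0][0] + B[0][1] = -4 + -3 = -7, A[0][1] + B[1][1] = 10 + 5 = 15, A[0][2] + B[2][1] = -5 + 6 = 1) = -7 (attained at k = 0)
  C[0][2] = min over k of (A[0][0] + B[0][2] = -4 + 9 = 5, A[0][1] + B[1][2] = 10 + -5 = 5, A[0][2] + B[2][2] = -5 + -2 = -7) = -7 (attained at k = 2)
  C[1][0] = min over k of (A[1][0] + B[0][0] = 2 + 4 = 6, A[1][1] + B[1][0] = -5 + 8 = 3, A[1][2] + B[2][0] = 4 + 6 = 10) = 3 (attained at k = 1)
  C[1][1] = min over k of (A[1][0] + B[0][1] = 2 + -3 = -1, A[1][1] + B[1][1] = -5 + 5 = 0, A[1][2] + B[2][1] = 4 + 6 = 10) = -1 (attained at k = 0)
  C[1][2] = min over k of (A[1][0] + B[0][2] = 2 + 9 = 11, A[1][1] + B[1][2] = -5 + -5 = -10, A[1][2] + B[2][2] = 4 + -2 = 2) = -10 (attained at k = 1)
  C[2][0] = min over k of (A[2][0] + B[0][0] = -3 + 4 = 1, A[2][1] + B[1][0] = 2 + 8 = 10, A[2][2] + B[2][0] = 3 + 6 = 9) = 1 (attained at k = 0)
  C[2][1] = min over k of (A[2][0] + B[0][1] = -3 + -3 = -6, A[2][1] + B[1][1] = 2 + 5 = 7, A[2][2] + B[2][1] = 3 + 6 = 9) = -6 (attained at k = 0)
  C[2][2] = min over k of (A[2][0] + B[0][2] = -3 + 9 = 6, A[2][1] + B[1][2] = 2 + -5 = -3, A[2][2] + B[2][2] = 3 + -2 = 1) = -3 (attained at k = 1)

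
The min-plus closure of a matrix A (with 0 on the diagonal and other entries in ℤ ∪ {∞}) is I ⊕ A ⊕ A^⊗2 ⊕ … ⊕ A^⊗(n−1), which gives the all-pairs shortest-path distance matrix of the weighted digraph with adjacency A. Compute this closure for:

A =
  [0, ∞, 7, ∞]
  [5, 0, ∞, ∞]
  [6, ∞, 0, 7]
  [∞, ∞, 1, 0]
Closure =
  [0, ∞, 7, 14]
  [5, 0, 12, 19]
  [6, ∞, 0, 7]
  [7, ∞, 1, 0]

This is the Floyd-Warshall all-pairs shortest-path computation. For each intermediate vertex k = 0, 1, …, 3, update dist[i][j] ← min(dist[i][j], dist[i][k] + dist[k][j]). The final matrix gives, for each (i, j), the minimum total weight of any directed path from i to j (possibly empty when i = j).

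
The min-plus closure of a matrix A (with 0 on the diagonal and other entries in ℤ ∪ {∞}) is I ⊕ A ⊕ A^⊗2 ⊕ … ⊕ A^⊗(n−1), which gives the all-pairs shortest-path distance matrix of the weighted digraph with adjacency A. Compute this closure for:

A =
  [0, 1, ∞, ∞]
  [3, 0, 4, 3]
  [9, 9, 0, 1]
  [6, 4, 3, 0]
Closure =
  [0, 1, 5, 4]
  [3, 0, 4, 3]
  [7, 5, 0, 1]
  [6, 4, 3, 0]

This is the Floyd-Warshall all-pairs shortest-path computation. For each intermediate vertex k = 0, 1, …, 3, update dist[i][j] ← min(dist[i][j], dist[i][k] + dist[k][j]). The final matrix gives, for each (i, j), the minimum total weight of any directed path from i to j (possibly empty when i = j).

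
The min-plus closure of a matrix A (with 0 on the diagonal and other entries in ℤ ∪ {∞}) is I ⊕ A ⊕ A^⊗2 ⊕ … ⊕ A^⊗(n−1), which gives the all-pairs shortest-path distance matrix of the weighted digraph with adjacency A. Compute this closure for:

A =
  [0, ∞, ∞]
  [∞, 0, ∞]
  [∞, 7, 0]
Closure =
  [0, ∞, ∞]
  [∞, 0, ∞]
  [∞, 7, 0]

This is the Floyd-Warshall all-pairs shortest-path computation. For each intermediate vertex k = 0, 1, …, 2, update dist[i][j] ← min(dist[i][j], dist[i][k] + dist[k][j]). The final matrix gives, for each (i, j), the minimum total weight of any directed path from i to j (possibly empty when i = j).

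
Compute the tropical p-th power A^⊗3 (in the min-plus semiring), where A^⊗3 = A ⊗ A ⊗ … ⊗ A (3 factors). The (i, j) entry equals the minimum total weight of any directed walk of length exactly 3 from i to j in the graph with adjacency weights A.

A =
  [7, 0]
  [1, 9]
A^⊗3 =
  [8, 1]
  [2, 8]

Each entry (A^⊗3)_ij equals the minimum over all length-3 walks i = v_0 → v_1 → … → v_3 = j of Σ_t A[v_t][v_{t+1}]. For example, for (i, j) = (0, 1) we minimise over 4 possible intermediate vertex sequences; the minimum is 1, attained along the walk 0 → 1 → 0 → 1.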